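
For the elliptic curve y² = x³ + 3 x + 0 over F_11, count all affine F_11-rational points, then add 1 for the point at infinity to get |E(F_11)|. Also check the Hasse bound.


Affine points = {(0, 0), (1, 2), (1, 9), (2, 5), (2, 6), (3, 5), (3, 6), (6, 5), (6, 6), (7, 1), (7, 10)}; affine count = 11; |E(F_11)| = 12.

Discriminant check: Δ ∝ 4a³ + 27b² = 4·3³ + 27·0² = 4·27 + 27·0 ≡ 9 (mod 11). Nonzero ⇒ E is nonsingular.
For each x ∈ F_11, compute rhs = x³ + 3·x + 0 mod 11, then count y ∈ F_11 with y² ≡ rhs.
  x = 0: rhs = 0, matching y values: 0 (1 points).
  x = 1: rhs = 4, matching y values: 2, 9 (2 points).
  x = 2: rhs = 3, matching y values: 5, 6 (2 points).
  x = 3: rhs = 3, matching y values: 5, 6 (2 points).
  x = 4: rhs = 10, matching y values: none (0 points).
  x = 5: rhs = 8, matching y values: none (0 points).
  x = 6: rhs = 3, matching y values: 5, 6 (2 points).
  x = 7: rhs = 1, matching y values: 1, 10 (2 points).
  x = 8: rhs = 8, matching y values: none (0 points).
  x = 9: rhs = 8, matching y values: none (0 points).
  x = 10: rhs = 7, matching y values: none (0 points).
Total affine count: 11.
Full point count |E(F_11)| = 11 + 1 = 12.
Hasse bound: |12 − (11+1)| = |0| = 0 ≤ 2√11 ≈ 6.6332 ✓.


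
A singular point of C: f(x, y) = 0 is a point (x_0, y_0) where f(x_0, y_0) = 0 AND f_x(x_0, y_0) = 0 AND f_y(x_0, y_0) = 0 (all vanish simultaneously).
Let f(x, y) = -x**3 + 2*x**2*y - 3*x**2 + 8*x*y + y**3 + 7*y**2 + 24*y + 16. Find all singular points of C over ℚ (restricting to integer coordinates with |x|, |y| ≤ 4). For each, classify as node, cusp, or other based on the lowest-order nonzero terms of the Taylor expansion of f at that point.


Singular points: {(-2, -2)}; classification: node.

Compute partial derivatives:
  f_x = -3*x**2 + 4*x*y - 6*x + 8*y.
  f_y = 2*x**2 + 8*x + 3*y**2 + 14*y + 24.
Scan x_0 ∈ {−4, ..., 4}. For each x_0, f_y(x_0, y) is a polynomial in y; find its integer roots y ∈ {−4, ..., 4}, then test f_x and f at those candidates.
  x = -4: f_y(-4, y) = 3*y**2 + 14*y + 24; no integer root y with |y| ≤ 4.
  x = -3: f_y(-3, y) = 3*y**2 + 14*y + 18; no integer root y with |y| ≤ 4.
  x = -2: f_y(-2, y) = 3*y**2 + 14*y + 16; vanishes at y ∈ {-2}. (-2, -2): f_x = 0, f = 0 — SINGULAR.
  x = -1: f_y(-1, y) = 3*y**2 + 14*y + 18; no integer root y with |y| ≤ 4.
  x = 0: f_y(0, y) = 3*y**2 + 14*y + 24; no integer root y with |y| ≤ 4.
  x = 1: f_y(1, y) = 3*y**2 + 14*y + 34; no integer root y with |y| ≤ 4.
  x = 2: f_y(2, y) = 3*y**2 + 14*y + 48; no integer root y with |y| ≤ 4.
  x = 3: f_y(3, y) = 3*y**2 + 14*y + 66; no integer root y with |y| ≤ 4.
  x = 4: f_y(4, y) = 3*y**2 + 14*y + 88; no integer root y with |y| ≤ 4.
Only singular point on the grid: (-2, -2).
Classify: substitute x = -2 + u, y = -2 + v and expand: f = -u**3 + 2*u**2*v - u**2 + v**3 + v**2.
No constant or linear terms (consistent with a singular point). Quadratic part: -u**2 + v**2. Cubic part: -u**3 + 2*u**2*v + v**3.
The quadratic part v**2 - u**2 = (v − u)(v + u) splits into two distinct linear factors, so there are two distinct tangent lines y − -2 = ±(x − -2) — this is a node (ordinary double point).
Classification: node.


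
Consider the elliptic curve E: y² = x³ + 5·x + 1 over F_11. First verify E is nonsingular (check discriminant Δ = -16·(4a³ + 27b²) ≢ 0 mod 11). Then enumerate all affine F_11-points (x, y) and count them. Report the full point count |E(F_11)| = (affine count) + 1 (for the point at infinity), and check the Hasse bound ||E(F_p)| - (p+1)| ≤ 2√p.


Affine points = {(0, 1), (0, 10), (6, 4), (6, 7), (7, 4), (7, 7), (8, 5), (8, 6), (9, 4), (9, 7)}; affine count = 10; |E(F_11)| = 11.

Discriminant check: Δ ∝ 4a³ + 27b² = 4·5³ + 27·1² = 4·125 + 27·1 ≡ 10 (mod 11). Nonzero ⇒ E is nonsingular.
For each x ∈ F_11, compute rhs = x³ + 5·x + 1 mod 11, then count y ∈ F_11 with y² ≡ rhs.
  x = 0: rhs = 1, matching y values: 1, 10 (2 points).
  x = 1: rhs = 7, matching y values: none (0 points).
  x = 2: rhs = 8, matching y values: none (0 points).
  x = 3: rhs = 10, matching y values: none (0 points).
  x = 4: rhs = 8, matching y values: none (0 points).
  x = 5: rhs = 8, matching y values: none (0 points).
  x = 6: rhs = 5, matching y values: 4, 7 (2 points).
  x = 7: rhs = 5, matching y values: 4, 7 (2 points).
  x = 8: rhs = 3, matching y values: 5, 6 (2 points).
  x = 9: rhs = 5, matching y values: 4, 7 (2 points).
  x = 10: rhs = 6, matching y values: none (0 points).
Total affine count: 10.
Full point count |E(F_11)| = 10 + 1 = 11.
Hasse bound: |11 − (11+1)| = |-1| = 1 ≤ 2√11 ≈ 6.6332 ✓.


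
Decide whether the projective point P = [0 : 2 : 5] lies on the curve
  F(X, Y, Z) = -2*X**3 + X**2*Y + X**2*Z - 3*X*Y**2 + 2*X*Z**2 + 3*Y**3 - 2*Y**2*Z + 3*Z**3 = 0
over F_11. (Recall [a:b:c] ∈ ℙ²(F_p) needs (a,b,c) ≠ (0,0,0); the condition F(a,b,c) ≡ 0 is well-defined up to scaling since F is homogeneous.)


F(0,2,5) ≡ 7 (mod 11); P is NOT on the curve.

Evaluate F(0, 2, 5) term-by-term (mod 11).
  -2*X**3 ↦ -2·0·1·1 = 0
  X**2*Y ↦ 1·0·2·1 = 0
  X**2*Z ↦ 1·0·1·5 = 0
  -3*X*Y**2 ↦ -3·0·4·1 = 0
  2*X*Z**2 ↦ 2·0·1·25 = 0
  3*Y**3 ↦ 3·1·8·1 = 24
  -2*Y**2*Z ↦ -2·1·4·5 = -40
  3*Z**3 ↦ 3·1·1·125 = 375
Sum: F(0, 2, 5) = (0) + (0) + (0) + (0) + (0) + (24) + (-40) + (375) = 359.
Reducing mod 11: 359 ≡ 7 (mod 11).
Since F(a, b, c) ≡ 7 ≠ 0 (mod 11), P does NOT lie on the curve.


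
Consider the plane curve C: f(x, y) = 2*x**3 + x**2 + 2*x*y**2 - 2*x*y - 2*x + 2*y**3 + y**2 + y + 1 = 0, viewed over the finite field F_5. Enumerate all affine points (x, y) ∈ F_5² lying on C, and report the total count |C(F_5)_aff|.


Affine F_5-points: {(0, 1), (1, 3), (3, 3), (4, 2)}; count = 4.

For each of the 25 pairs (x, y) ∈ F_5², evaluate f(x, y) mod 5. Record the zeros.
  x = 0: [0↦1, 1↦0, 2↦3, 3↦2, 4↦4]  zeros at y ∈ {1}
  x = 1: [0↦2, 1↦1, 2↦3, 3↦0, 4↦4]  zeros at y ∈ {3}
  x = 2: [0↦2, 1↦1, 2↦2, 3↦2, 4↦3]  zeros at y ∈ ∅
  x = 3: [0↦3, 1↦2, 2↦2, 3↦0, 4↦3]  zeros at y ∈ {3}
  x = 4: [0↦2, 1↦1, 2↦0, 3↦1, 4↦1]  zeros at y ∈ {2}
Collecting zeros: affine points = {(0, 1), (1, 3), (3, 3), (4, 2)}.
Total count |C(F_5)_aff| = 4.


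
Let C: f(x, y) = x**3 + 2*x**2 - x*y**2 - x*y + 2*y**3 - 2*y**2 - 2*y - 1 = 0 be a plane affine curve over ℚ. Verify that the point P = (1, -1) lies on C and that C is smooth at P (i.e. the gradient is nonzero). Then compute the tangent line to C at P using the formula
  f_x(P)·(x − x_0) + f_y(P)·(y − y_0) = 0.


Tangent line at P: 7*x + 9*y + 2 = 0.

Step 1: f(1, -1) = 0, so P lies on C.
Step 2: partial derivatives
  f_x(x, y) = 3*x**2 + 4*x - y**2 - y, f_y(x, y) = -2*x*y - x + 6*y**2 - 4*y - 2.
  f_x(P) = 7, f_y(P) = 9 (gradient nonzero, so P is smooth).
Step 3: tangent line at P: 7·(x − 1) + 9·(y − -1) = 0.
Expanding: 7*x + 9*y + 2 = 0.


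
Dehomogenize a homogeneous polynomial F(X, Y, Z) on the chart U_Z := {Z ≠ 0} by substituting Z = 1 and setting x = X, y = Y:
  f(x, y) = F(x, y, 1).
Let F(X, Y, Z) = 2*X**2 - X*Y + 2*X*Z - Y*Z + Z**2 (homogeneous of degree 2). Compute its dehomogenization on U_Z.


f(x, y) = 2*x**2 - x*y + 2*x - y + 1

On U_Z we set Z = 1. Each monomial c·X^i·Y^j·Z^k in F becomes c·x^i·y^j·1^k = c·x^i·y^j.
Substituting Z = 1: F(X, Y, 1) = 2*x**2 - x*y + 2*x - y + 1.
Note: deg(f) ≤ deg(F) = 2; strict inequality happens when F is divisible by Z (lost terms).


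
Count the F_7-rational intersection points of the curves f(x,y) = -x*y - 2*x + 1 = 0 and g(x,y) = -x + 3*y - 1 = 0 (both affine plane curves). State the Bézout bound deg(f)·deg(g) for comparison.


Common zeros: ∅; count = 0; Bézout bound = 2.

deg(f) = 2, deg(g) = 1, so Bézout bound = 2.
Scan x ∈ F_7. For each x, list the y ∈ F_7 with f(x, y) ≡ 0 and those with g(x, y) ≡ 0 (mod 7); the common zeros in that column are the intersection.
  x = 0: f ≡ 0 at y ∈ ∅; g ≡ 0 at y ∈ {5}; common: ∅.
  x = 1: f ≡ 0 at y ∈ {6}; g ≡ 0 at y ∈ {3}; common: ∅.
  x = 2: f ≡ 0 at y ∈ {2}; g ≡ 0 at y ∈ {1}; common: ∅.
  x = 3: f ≡ 0 at y ∈ {3}; g ≡ 0 at y ∈ {6}; common: ∅.
  x = 4: f ≡ 0 at y ∈ {0}; g ≡ 0 at y ∈ {4}; common: ∅.
  x = 5: f ≡ 0 at y ∈ {1}; g ≡ 0 at y ∈ {2}; common: ∅.
  x = 6: f ≡ 0 at y ∈ {4}; g ≡ 0 at y ∈ {0}; common: ∅.
Collecting: common zeros = ∅, so the count is 0.
Comparison with the Bézout bound: 0 ≤ 2 = deg(f)·deg(g), as expected for curves with no common component (the affine F_7-count falls short of the bound because intersections may lie at infinity, over extension fields, or carry multiplicity).


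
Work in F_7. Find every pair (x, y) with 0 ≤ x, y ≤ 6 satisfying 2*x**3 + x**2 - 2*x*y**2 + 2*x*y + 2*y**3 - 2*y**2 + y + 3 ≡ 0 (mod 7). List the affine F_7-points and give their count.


Affine F_7-points: {(0, 3), (1, 1), (3, 6), (4, 0), (4, 6), (6, 4)}; count = 6.

For each of the 49 pairs (x, y) ∈ F_7², evaluate f(x, y) mod 7. Record the zeros.
  x = 0: [0↦3, 1↦4, 2↦6, 3↦0, 4↦5, 5↦5, 6↦5]  zeros at y ∈ {3}
  x = 1: [0↦6, 1↦0, 2↦5, 3↦5, 4↦5, 5↦3, 6↦4]  zeros at y ∈ {1}
  x = 2: [0↦2, 1↦3, 2↦4, 3↦3, 4↦5, 5↦1, 6↦3]  zeros at y ∈ ∅
  x = 3: [0↦3, 1↦4, 2↦1, 3↦6, 4↦3, 5↦4, 6↦0]  zeros at y ∈ {6}
  x = 4: [0↦0, 1↦1, 2↦1, 3↦5, 4↦4, 5↦3, 6↦0]  zeros at y ∈ {0, 6}
  x = 5: [0↦5, 1↦6, 2↦2, 3↦5, 4↦6, 5↦3, 6↦1]  zeros at y ∈ ∅
  x = 6: [0↦2, 1↦3, 2↦2, 3↦4, 4↦0, 5↦2, 6↦1]  zeros at y ∈ {4}
Collecting zeros: affine points = {(0, 3), (1, 1), (3, 6), (4, 0), (4, 6), (6, 4)}.
Total count |C(F_7)_aff| = 6.


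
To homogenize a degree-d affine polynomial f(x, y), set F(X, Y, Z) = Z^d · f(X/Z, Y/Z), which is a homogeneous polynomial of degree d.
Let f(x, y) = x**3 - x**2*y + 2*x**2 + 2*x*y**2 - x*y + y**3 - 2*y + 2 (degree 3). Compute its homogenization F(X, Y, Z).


F(X, Y, Z) = X**3 - X**2*Y + 2*X**2*Z + 2*X*Y**2 - X*Y*Z + Y**3 - 2*Y*Z**2 + 2*Z**3

deg(f) = 3.
Substitute x = X/Z, y = Y/Z into f, then multiply by Z^3.
  monomial 1·x^3·y^0 ↦ 1·X^3·Y^0·Z^0.
  monomial -1·x^2·y^1 ↦ -1·X^2·Y^1·Z^0.
  monomial 2·x^2·y^0 ↦ 2·X^2·Y^0·Z^1.
  monomial 2·x^1·y^2 ↦ 2·X^1·Y^2·Z^0.
  monomial -1·x^1·y^1 ↦ -1·X^1·Y^1·Z^1.
  monomial 1·x^0·y^3 ↦ 1·X^0·Y^3·Z^0.
  monomial -2·x^0·y^1 ↦ -2·X^0·Y^1·Z^2.
  monomial 2·x^0·y^0 ↦ 2·X^0·Y^0·Z^3.
Collecting: F(X, Y, Z) = X**3 - X**2*Y + 2*X**2*Z + 2*X*Y**2 - X*Y*Z + Y**3 - 2*Y*Z**2 + 2*Z**3.


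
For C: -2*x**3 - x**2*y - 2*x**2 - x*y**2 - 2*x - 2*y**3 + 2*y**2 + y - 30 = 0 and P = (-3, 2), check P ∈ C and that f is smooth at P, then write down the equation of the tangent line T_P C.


Tangent line at P: -36*x - 12*y - 84 = 0.

Step 1: f(-3, 2) = 0, so P lies on C.
Step 2: partial derivatives
  f_x(x, y) = -6*x**2 - 2*x*y - 4*x - y**2 - 2, f_y(x, y) = -x**2 - 2*x*y - 6*y**2 + 4*y + 1.
  f_x(P) = -36, f_y(P) = -12 (gradient nonzero, so P is smooth).
Step 3: tangent line at P: -36·(x − -3) + -12·(y − 2) = 0.
Expanding: -36*x - 12*y - 84 = 0.


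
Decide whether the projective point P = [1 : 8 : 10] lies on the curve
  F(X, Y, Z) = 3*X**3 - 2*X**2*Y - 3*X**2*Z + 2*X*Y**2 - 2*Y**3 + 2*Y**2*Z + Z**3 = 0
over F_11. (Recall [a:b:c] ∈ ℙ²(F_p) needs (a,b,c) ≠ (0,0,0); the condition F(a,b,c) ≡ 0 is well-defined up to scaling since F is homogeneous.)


F(1,8,10) ≡ 10 (mod 11); P is NOT on the curve.

Evaluate F(1, 8, 10) term-by-term (mod 11).
  3*X**3 ↦ 3·1·1·1 = 3
  -2*X**2*Y ↦ -2·1·8·1 = -16
  -3*X**2*Z ↦ -3·1·1·10 = -30
  2*X*Y**2 ↦ 2·1·64·1 = 128
  -2*Y**3 ↦ -2·1·512·1 = -1024
  2*Y**2*Z ↦ 2·1·64·10 = 1280
  Z**3 ↦ 1·1·1·1000 = 1000
Sum: F(1, 8, 10) = (3) + (-16) + (-30) + (128) + (-1024) + (1280) + (1000) = 1341.
Reducing mod 11: 1341 ≡ 10 (mod 11).
Since F(a, b, c) ≡ 10 ≠ 0 (mod 11), P does NOT lie on the curve.


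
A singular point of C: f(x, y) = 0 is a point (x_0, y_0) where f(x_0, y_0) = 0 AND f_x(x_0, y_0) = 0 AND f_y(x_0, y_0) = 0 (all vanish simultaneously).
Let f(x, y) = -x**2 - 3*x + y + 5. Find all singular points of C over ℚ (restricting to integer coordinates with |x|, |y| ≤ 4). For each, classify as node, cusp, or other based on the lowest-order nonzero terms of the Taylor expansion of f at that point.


No singular points in the scanned grid; C is smooth there.

Compute partial derivatives:
  f_x = -2*x - 3.
  f_y = 1.
f_y = 1 is a nonzero constant, so f_y never vanishes: no point (x, y) can satisfy f = f_x = f_y = 0. In particular no (x, y) ∈ {−4, ..., 4}² is singular; the curve is smooth.


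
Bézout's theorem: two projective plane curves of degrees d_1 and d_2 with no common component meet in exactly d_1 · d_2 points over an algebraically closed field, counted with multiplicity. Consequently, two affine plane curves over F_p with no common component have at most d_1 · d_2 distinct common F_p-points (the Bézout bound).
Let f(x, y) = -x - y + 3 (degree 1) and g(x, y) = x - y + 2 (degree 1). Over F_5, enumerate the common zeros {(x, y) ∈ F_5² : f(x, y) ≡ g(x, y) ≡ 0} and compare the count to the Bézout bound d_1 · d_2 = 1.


Common zeros: {(3, 0)}; count = 1; Bézout bound = 1.

deg(f) = 1, deg(g) = 1, so Bézout bound = 1.
Scan x ∈ F_5. For each x, list the y ∈ F_5 with f(x, y) ≡ 0 and those with g(x, y) ≡ 0 (mod 5); the common zeros in that column are the intersection.
  x = 0: f ≡ 0 at y ∈ {3}; g ≡ 0 at y ∈ {2}; common: ∅.
  x = 1: f ≡ 0 at y ∈ {2}; g ≡ 0 at y ∈ {3}; common: ∅.
  x = 2: f ≡ 0 at y ∈ {1}; g ≡ 0 at y ∈ {4}; common: ∅.
  x = 3: f ≡ 0 at y ∈ {0}; g ≡ 0 at y ∈ {0}; common: {0}.
  x = 4: f ≡ 0 at y ∈ {4}; g ≡ 0 at y ∈ {1}; common: ∅.
Collecting: common zeros = {(3, 0)}, so the count is 1.
Comparison with the Bézout bound: 1 ≤ 1 = deg(f)·deg(g), as expected for curves with no common component (the bound is attained).


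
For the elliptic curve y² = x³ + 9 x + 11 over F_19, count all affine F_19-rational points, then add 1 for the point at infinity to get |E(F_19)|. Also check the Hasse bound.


Affine points = {(0, 7), (0, 12), (4, 4), (4, 15), (8, 5), (8, 14), (9, 2), (9, 17), (11, 4), (11, 15), (12, 2), (12, 17), (13, 8), (13, 11), (15, 5), (15, 14), (17, 2), (17, 17), (18, 1), (18, 18)}; affine count = 20; |E(F_19)| = 21.

Discriminant check: Δ ∝ 4a³ + 27b² = 4·9³ + 27·11² = 4·729 + 27·121 ≡ 8 (mod 19). Nonzero ⇒ E is nonsingular.
For each x ∈ F_19, compute rhs = x³ + 9·x + 11 mod 19, then count y ∈ F_19 with y² ≡ rhs.
  x = 0: rhs = 11, matching y values: 7, 12 (2 points).
  x = 1: rhs = 2, matching y values: none (0 points).
  x = 2: rhs = 18, matching y values: none (0 points).
  x = 3: rhs = 8, matching y values: none (0 points).
  x = 4: rhs = 16, matching y values: 4, 15 (2 points).
  x = 5: rhs = 10, matching y values: none (0 points).
  x = 6: rhs = 15, matching y values: none (0 points).
  x = 7: rhs = 18, matching y values: none (0 points).
  x = 8: rhs = 6, matching y values: 5, 14 (2 points).
  x = 9: rhs = 4, matching y values: 2, 17 (2 points).
  x = 10: rhs = 18, matching y values: none (0 points).
  x = 11: rhs = 16, matching y values: 4, 15 (2 points).
  x = 12: rhs = 4, matching y values: 2, 17 (2 points).
  x = 13: rhs = 7, matching y values: 8, 11 (2 points).
  x = 14: rhs = 12, matching y values: none (0 points).
  x = 15: rhs = 6, matching y values: 5, 14 (2 points).
  x = 16: rhs = 14, matching y values: none (0 points).
  x = 17: rhs = 4, matching y values: 2, 17 (2 points).
  x = 18: rhs = 1, matching y values: 1, 18 (2 points).
Total affine count: 20.
Full point count |E(F_19)| = 20 + 1 = 21.
Hasse bound: |21 − (19+1)| = |1| = 1 ≤ 2√19 ≈ 8.7178 ✓.


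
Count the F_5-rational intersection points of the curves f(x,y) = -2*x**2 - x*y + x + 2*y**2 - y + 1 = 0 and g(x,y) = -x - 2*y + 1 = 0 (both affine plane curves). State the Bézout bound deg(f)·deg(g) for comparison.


Common zeros: {(1, 0), (4, 1)}; count = 2; Bézout bound = 2.

deg(f) = 2, deg(g) = 1, so Bézout bound = 2.
Scan x ∈ F_5. For each x, list the y ∈ F_5 with f(x, y) ≡ 0 and those with g(x, y) ≡ 0 (mod 5); the common zeros in that column are the intersection.
  x = 0: f ≡ 0 at y ∈ ∅; g ≡ 0 at y ∈ {3}; common: ∅.
  x = 1: f ≡ 0 at y ∈ {0, 1}; g ≡ 0 at y ∈ {0}; common: {0}.
  x = 2: f ≡ 0 at y ∈ {0, 4}; g ≡ 0 at y ∈ {2}; common: ∅.
  x = 3: f ≡ 0 at y ∈ ∅; g ≡ 0 at y ∈ {4}; common: ∅.
  x = 4: f ≡ 0 at y ∈ {1, 4}; g ≡ 0 at y ∈ {1}; common: {1}.
Collecting: common zeros = {(1, 0), (4, 1)}, so the count is 2.
Comparison with the Bézout bound: 2 ≤ 2 = deg(f)·deg(g), as expected for curves with no common component (the bound is attained).


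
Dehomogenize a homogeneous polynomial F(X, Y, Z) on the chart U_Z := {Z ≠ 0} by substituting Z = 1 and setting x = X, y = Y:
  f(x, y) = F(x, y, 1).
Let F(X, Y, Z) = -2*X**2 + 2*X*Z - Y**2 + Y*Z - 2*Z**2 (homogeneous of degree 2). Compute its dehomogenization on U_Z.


f(x, y) = -2*x**2 + 2*x - y**2 + y - 2

On U_Z we set Z = 1. Each monomial c·X^i·Y^j·Z^k in F becomes c·x^i·y^j·1^k = c·x^i·y^j.
Substituting Z = 1: F(X, Y, 1) = -2*x**2 + 2*x - y**2 + y - 2.
Note: deg(f) ≤ deg(F) = 2; strict inequality happens when F is divisible by Z (lost terms).


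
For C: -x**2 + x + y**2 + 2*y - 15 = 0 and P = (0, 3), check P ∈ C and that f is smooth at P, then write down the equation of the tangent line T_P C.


Tangent line at P: x + 8*y - 24 = 0.

Step 1: f(0, 3) = 0, so P lies on C.
Step 2: partial derivatives
  f_x(x, y) = 1 - 2*x, f_y(x, y) = 2*y + 2.
  f_x(P) = 1, f_y(P) = 8 (gradient nonzero, so P is smooth).
Step 3: tangent line at P: 1·(x − 0) + 8·(y − 3) = 0.
Expanding: x + 8*y - 24 = 0.


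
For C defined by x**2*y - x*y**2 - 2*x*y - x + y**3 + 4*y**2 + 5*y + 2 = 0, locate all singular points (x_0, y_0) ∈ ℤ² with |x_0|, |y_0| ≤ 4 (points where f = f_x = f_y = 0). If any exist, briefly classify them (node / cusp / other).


Singular points: {(0, -1)}; classification: node.

Compute partial derivatives:
  f_x = 2*x*y - y**2 - 2*y - 1.
  f_y = x**2 - 2*x*y - 2*x + 3*y**2 + 8*y + 5.
Scan x_0 ∈ {−4, ..., 4}. For each x_0, f_y(x_0, y) is a polynomial in y; find its integer roots y ∈ {−4, ..., 4}, then test f_x and f at those candidates.
  x = -4: f_y(-4, y) = 3*y**2 + 16*y + 29; no integer root y with |y| ≤ 4.
  x = -3: f_y(-3, y) = 3*y**2 + 14*y + 20; no integer root y with |y| ≤ 4.
  x = -2: f_y(-2, y) = 3*y**2 + 12*y + 13; no integer root y with |y| ≤ 4.
  x = -1: f_y(-1, y) = 3*y**2 + 10*y + 8; vanishes at y ∈ {-2}. (-1, -2): f_x = 3 ≠ 0.
  x = 0: f_y(0, y) = 3*y**2 + 8*y + 5; vanishes at y ∈ {-1}. (0, -1): f_x = 0, f = 0 — SINGULAR.
  x = 1: f_y(1, y) = 3*y**2 + 6*y + 4; no integer root y with |y| ≤ 4.
  x = 2: f_y(2, y) = 3*y**2 + 4*y + 5; no integer root y with |y| ≤ 4.
  x = 3: f_y(3, y) = 3*y**2 + 2*y + 8; no integer root y with |y| ≤ 4.
  x = 4: f_y(4, y) = 3*y**2 + 13; no integer root y with |y| ≤ 4.
Only singular point on the grid: (0, -1).
Classify: substitute x = 0 + u, y = -1 + v and expand: f = u**2*v - u**2 - u*v**2 + v**3 + v**2.
No constant or linear terms (consistent with a singular point). Quadratic part: -u**2 + v**2. Cubic part: u**2*v - u*v**2 + v**3.
The quadratic part v**2 - u**2 = (v − u)(v + u) splits into two distinct linear factors, so there are two distinct tangent lines y − -1 = ±(x − 0) — this is a node (ordinary double point).
Classification: node.


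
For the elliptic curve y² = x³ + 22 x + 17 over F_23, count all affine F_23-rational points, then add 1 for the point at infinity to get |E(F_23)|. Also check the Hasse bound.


Affine points = {(2, 0), (3, 8), (3, 15), (4, 10), (4, 13), (7, 10), (7, 13), (9, 1), (9, 22), (10, 8), (10, 15), (11, 7), (11, 16), (12, 10), (12, 13), (13, 4), (13, 19), (16, 7), (16, 16), (18, 9), (18, 14), (19, 7), (19, 16), (20, 4), (20, 19)}; affine count = 25; |E(F_23)| = 26.

Discriminant check: Δ ∝ 4a³ + 27b² = 4·22³ + 27·17² = 4·10648 + 27·289 ≡ 2 (mod 23). Nonzero ⇒ E is nonsingular.
For each x ∈ F_23, compute rhs = x³ + 22·x + 17 mod 23, then count y ∈ F_23 with y² ≡ rhs.
  x = 0: rhs = 17, matching y values: none (0 points).
  x = 1: rhs = 17, matching y values: none (0 points).
  x = 2: rhs = 0, matching y values: 0 (1 points).
  x = 3: rhs = 18, matching y values: 8, 15 (2 points).
  x = 4: rhs = 8, matching y values: 10, 13 (2 points).
  x = 5: rhs = 22, matching y values: none (0 points).
  x = 6: rhs = 20, matching y values: none (0 points).
  x = 7: rhs = 8, matching y values: 10, 13 (2 points).
  x = 8: rhs = 15, matching y values: none (0 points).
  x = 9: rhs = 1, matching y values: 1, 22 (2 points).
  x = 10: rhs = 18, matching y values: 8, 15 (2 points).
  x = 11: rhs = 3, matching y values: 7, 16 (2 points).
  x = 12: rhs = 8, matching y values: 10, 13 (2 points).
  x = 13: rhs = 16, matching y values: 4, 19 (2 points).
  x = 14: rhs = 10, matching y values: none (0 points).
  x = 15: rhs = 19, matching y values: none (0 points).
  x = 16: rhs = 3, matching y values: 7, 16 (2 points).
  x = 17: rhs = 14, matching y values: none (0 points).
  x = 18: rhs = 12, matching y values: 9, 14 (2 points).
  x = 19: rhs = 3, matching y values: 7, 16 (2 points).
  x = 20: rhs = 16, matching y values: 4, 19 (2 points).
  x = 21: rhs = 11, matching y values: none (0 points).
  x = 22: rhs = 17, matching y values: none (0 points).
Total affine count: 25.
Full point count |E(F_23)| = 25 + 1 = 26.
Hasse bound: |26 − (23+1)| = |2| = 2 ≤ 2√23 ≈ 9.5917 ✓.


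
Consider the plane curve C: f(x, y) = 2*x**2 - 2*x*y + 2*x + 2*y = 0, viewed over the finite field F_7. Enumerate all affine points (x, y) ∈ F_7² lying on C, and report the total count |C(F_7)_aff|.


Affine F_7-points: {(0, 0), (2, 6), (3, 6), (4, 2), (5, 4), (6, 0)}; count = 6.

For each of the 49 pairs (x, y) ∈ F_7², evaluate f(x, y) mod 7. Record the zeros.
  x = 0: [0↦0, 1↦2, 2↦4, 3↦6, 4↦1, 5↦3, 6↦5]  zeros at y ∈ {0}
  x = 1: [0↦4, 1↦4, 2↦4, 3↦4, 4↦4, 5↦4, 6↦4]  zeros at y ∈ ∅
  x = 2: [0↦5, 1↦3, 2↦1, 3↦6, 4↦4, 5↦2, 6↦0]  zeros at y ∈ {6}
  x = 3: [0↦3, 1↦6, 2↦2, 3↦5, 4↦1, 5↦4, 6↦0]  zeros at y ∈ {6}
  x = 4: [0↦5, 1↦6, 2↦0, 3↦1, 4↦2, 5↦3, 6↦4]  zeros at y ∈ {2}
  x = 5: [0↦4, 1↦3, 2↦2, 3↦1, 4↦0, 5↦6, 6↦5]  zeros at y ∈ {4}
  x = 6: [0↦0, 1↦4, 2↦1, 3↦5, 4↦2, 5↦6, 6↦3]  zeros at y ∈ {0}
Collecting zeros: affine points = {(0, 0), (2, 6), (3, 6), (4, 2), (5, 4), (6, 0)}.
Total count |C(F_7)_aff| = 6.


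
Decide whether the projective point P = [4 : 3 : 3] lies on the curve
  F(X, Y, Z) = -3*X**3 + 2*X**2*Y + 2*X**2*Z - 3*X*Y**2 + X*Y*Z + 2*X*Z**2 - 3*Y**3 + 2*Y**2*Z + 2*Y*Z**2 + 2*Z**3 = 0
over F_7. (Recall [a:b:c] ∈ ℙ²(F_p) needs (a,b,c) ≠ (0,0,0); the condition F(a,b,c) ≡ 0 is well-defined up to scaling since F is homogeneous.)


F(4,3,3) ≡ 4 (mod 7); P is NOT on the curve.

Evaluate F(4, 3, 3) term-by-term (mod 7).
  -3*X**3 ↦ -3·64·1·1 = -192
  2*X**2*Y ↦ 2·16·3·1 = 96
  2*X**2*Z ↦ 2·16·1·3 = 96
  -3*X*Y**2 ↦ -3·4·9·1 = -108
  X*Y*Z ↦ 1·4·3·3 = 36
  2*X*Z**2 ↦ 2·4·1·9 = 72
  -3*Y**3 ↦ -3·1·27·1 = -81
  2*Y**2*Z ↦ 2·1·9·3 = 54
  2*Y*Z**2 ↦ 2·1·3·9 = 54
  2*Z**3 ↦ 2·1·1·27 = 54
Sum: F(4, 3, 3) = (-192) + (96) + (96) + (-108) + (36) + (72) + (-81) + (54) + (54) + (54) = 81.
Reducing mod 7: 81 ≡ 4 (mod 7).
Since F(a, b, c) ≡ 4 ≠ 0 (mod 7), P does NOT lie on the curve.


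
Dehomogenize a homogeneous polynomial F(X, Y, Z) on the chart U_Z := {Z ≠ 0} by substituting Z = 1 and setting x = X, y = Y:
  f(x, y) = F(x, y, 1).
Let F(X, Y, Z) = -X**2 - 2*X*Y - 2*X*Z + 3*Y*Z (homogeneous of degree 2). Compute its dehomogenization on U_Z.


f(x, y) = -x**2 - 2*x*y - 2*x + 3*y

On U_Z we set Z = 1. Each monomial c·X^i·Y^j·Z^k in F becomes c·x^i·y^j·1^k = c·x^i·y^j.
Substituting Z = 1: F(X, Y, 1) = -x**2 - 2*x*y - 2*x + 3*y.
Note: deg(f) ≤ deg(F) = 2; strict inequality happens when F is divisible by Z (lost terms).


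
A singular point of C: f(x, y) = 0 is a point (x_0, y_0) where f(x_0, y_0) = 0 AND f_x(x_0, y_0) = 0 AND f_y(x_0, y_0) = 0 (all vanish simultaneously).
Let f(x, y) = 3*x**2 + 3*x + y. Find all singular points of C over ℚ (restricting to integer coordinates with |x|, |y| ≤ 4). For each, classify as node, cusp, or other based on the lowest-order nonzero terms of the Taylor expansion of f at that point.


No singular points in the scanned grid; C is smooth there.

Compute partial derivatives:
  f_x = 6*x + 3.
  f_y = 1.
f_y = 1 is a nonzero constant, so f_y never vanishes: no point (x, y) can satisfy f = f_x = f_y = 0. In particular no (x, y) ∈ {−4, ..., 4}² is singular; the curve is smooth.


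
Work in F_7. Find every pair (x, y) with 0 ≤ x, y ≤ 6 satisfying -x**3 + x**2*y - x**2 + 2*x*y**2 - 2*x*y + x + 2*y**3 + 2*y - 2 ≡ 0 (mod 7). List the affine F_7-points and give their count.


Affine F_7-points: {(1, 4), (2, 3), (3, 0), (5, 0)}; count = 4.

For each of the 49 pairs (x, y) ∈ F_7², evaluate f(x, y) mod 7. Record the zeros.
  x = 0: [0↦5, 1↦2, 2↦4, 3↦2, 4↦1, 5↦6, 6↦1]  zeros at y ∈ ∅
  x = 1: [0↦4, 1↦2, 2↦2, 3↦2, 4↦0, 5↦1, 6↦3]  zeros at y ∈ {4}
  x = 2: [0↦2, 1↦3, 2↦3, 3↦0, 4↦6, 5↦5, 6↦2]  zeros at y ∈ {3}
  x = 3: [0↦0, 1↦6, 2↦1, 3↦4, 4↦6, 5↦5, 6↦6]  zeros at y ∈ {0}
  x = 4: [0↦6, 1↦5, 2↦4, 3↦1, 4↦1, 5↦2, 6↦2]  zeros at y ∈ ∅
  x = 5: [0↦0, 1↦1, 2↦6, 3↦6, 4↦6, 5↦4, 6↦5]  zeros at y ∈ {0}
  x = 6: [0↦4, 1↦2, 2↦1, 3↦6, 4↦1, 5↦5, 6↦2]  zeros at y ∈ ∅
Collecting zeros: affine points = {(1, 4), (2, 3), (3, 0), (5, 0)}.
Total count |C(F_7)_aff| = 4.


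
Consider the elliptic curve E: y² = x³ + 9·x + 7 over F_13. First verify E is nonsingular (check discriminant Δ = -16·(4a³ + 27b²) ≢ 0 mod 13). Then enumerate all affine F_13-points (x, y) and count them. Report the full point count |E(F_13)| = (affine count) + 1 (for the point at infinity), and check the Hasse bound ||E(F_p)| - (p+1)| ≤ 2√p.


Affine points = {(1, 2), (1, 11), (3, 3), (3, 10), (4, 4), (4, 9), (6, 2), (6, 11), (7, 6), (7, 7), (12, 6), (12, 7)}; affine count = 12; |E(F_13)| = 13.

Discriminant check: Δ ∝ 4a³ + 27b² = 4·9³ + 27·7² = 4·729 + 27·49 ≡ 1 (mod 13). Nonzero ⇒ E is nonsingular.
For each x ∈ F_13, compute rhs = x³ + 9·x + 7 mod 13, then count y ∈ F_13 with y² ≡ rhs.
  x = 0: rhs = 7, matching y values: none (0 points).
  x = 1: rhs = 4, matching y values: 2, 11 (2 points).
  x = 2: rhs = 7, matching y values: none (0 points).
  x = 3: rhs = 9, matching y values: 3, 10 (2 points).
  x = 4: rhs = 3, matching y values: 4, 9 (2 points).
  x = 5: rhs = 8, matching y values: none (0 points).
  x = 6: rhs = 4, matching y values: 2, 11 (2 points).
  x = 7: rhs = 10, matching y values: 6, 7 (2 points).
  x = 8: rhs = 6, matching y values: none (0 points).
  x = 9: rhs = 11, matching y values: none (0 points).
  x = 10: rhs = 5, matching y values: none (0 points).
  x = 11: rhs = 7, matching y values: none (0 points).
  x = 12: rhs = 10, matching y values: 6, 7 (2 points).
Total affine count: 12.
Full point count |E(F_13)| = 12 + 1 = 13.
Hasse bound: |13 − (13+1)| = |-1| = 1 ≤ 2√13 ≈ 7.2111 ✓.


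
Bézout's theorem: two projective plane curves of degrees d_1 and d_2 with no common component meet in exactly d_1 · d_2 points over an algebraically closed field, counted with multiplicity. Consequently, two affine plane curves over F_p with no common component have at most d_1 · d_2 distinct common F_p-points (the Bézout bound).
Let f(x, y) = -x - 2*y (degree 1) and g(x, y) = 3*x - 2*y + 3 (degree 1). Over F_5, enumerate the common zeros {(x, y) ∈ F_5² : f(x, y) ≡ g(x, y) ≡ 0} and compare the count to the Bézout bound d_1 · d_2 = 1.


Common zeros: {(3, 1)}; count = 1; Bézout bound = 1.

deg(f) = 1, deg(g) = 1, so Bézout bound = 1.
Scan x ∈ F_5. For each x, list the y ∈ F_5 with f(x, y) ≡ 0 and those with g(x, y) ≡ 0 (mod 5); the common zeros in that column are the intersection.
  x = 0: f ≡ 0 at y ∈ {0}; g ≡ 0 at y ∈ {4}; common: ∅.
  x = 1: f ≡ 0 at y ∈ {2}; g ≡ 0 at y ∈ {3}; common: ∅.
  x = 2: f ≡ 0 at y ∈ {4}; g ≡ 0 at y ∈ {2}; common: ∅.
  x = 3: f ≡ 0 at y ∈ {1}; g ≡ 0 at y ∈ {1}; common: {1}.
  x = 4: f ≡ 0 at y ∈ {3}; g ≡ 0 at y ∈ {0}; common: ∅.
Collecting: common zeros = {(3, 1)}, so the count is 1.
Comparison with the Bézout bound: 1 ≤ 1 = deg(f)·deg(g), as expected for curves with no common component (the bound is attained).


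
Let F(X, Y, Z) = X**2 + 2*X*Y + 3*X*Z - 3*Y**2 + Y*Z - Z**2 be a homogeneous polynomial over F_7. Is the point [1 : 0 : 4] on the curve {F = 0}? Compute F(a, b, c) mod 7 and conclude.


F(1,0,4) ≡ 4 (mod 7); P is NOT on the curve.

Evaluate F(1, 0, 4) term-by-term (mod 7).
  X**2 ↦ 1·1·1·1 = 1
  2*X*Y ↦ 2·1·0·1 = 0
  3*X*Z ↦ 3·1·1·4 = 12
  -3*Y**2 ↦ -3·1·0·1 = 0
  Y*Z ↦ 1·1·0·4 = 0
  -Z**2 ↦ -1·1·1·16 = -16
Sum: F(1, 0, 4) = (1) + (0) + (12) + (0) + (0) + (-16) = -3.
Reducing mod 7: -3 ≡ 4 (mod 7).
Since F(a, b, c) ≡ 4 ≠ 0 (mod 7), P does NOT lie on the curve.


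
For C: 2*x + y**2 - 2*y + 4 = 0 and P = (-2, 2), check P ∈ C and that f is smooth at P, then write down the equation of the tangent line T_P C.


Tangent line at P: 2*x + 2*y = 0.

Step 1: f(-2, 2) = 0, so P lies on C.
Step 2: partial derivatives
  f_x(x, y) = 2, f_y(x, y) = 2*y - 2.
  f_x(P) = 2, f_y(P) = 2 (gradient nonzero, so P is smooth).
Step 3: tangent line at P: 2·(x − -2) + 2·(y − 2) = 0.
Expanding: 2*x + 2*y = 0.


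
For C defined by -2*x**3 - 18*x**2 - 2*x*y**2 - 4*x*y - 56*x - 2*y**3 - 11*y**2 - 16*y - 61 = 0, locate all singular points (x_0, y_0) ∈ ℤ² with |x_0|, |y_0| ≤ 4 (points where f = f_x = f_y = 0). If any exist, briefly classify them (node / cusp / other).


Singular points: {(-3, -1)}; classification: cusp.

Compute partial derivatives:
  f_x = -6*x**2 - 36*x - 2*y**2 - 4*y - 56.
  f_y = -4*x*y - 4*x - 6*y**2 - 22*y - 16.
Scan x_0 ∈ {−4, ..., 4}. For each x_0, f_y(x_0, y) is a polynomial in y; find its integer roots y ∈ {−4, ..., 4}, then test f_x and f at those candidates.
  x = -4: f_y(-4, y) = -6*y**2 - 6*y; vanishes at y ∈ {-1, 0}. (-4, -1): f_x = -6 ≠ 0; (-4, 0): f_x = -8 ≠ 0.
  x = -3: f_y(-3, y) = -6*y**2 - 10*y - 4; vanishes at y ∈ {-1}. (-3, -1): f_x = 0, f = 0 — SINGULAR.
  x = -2: f_y(-2, y) = -6*y**2 - 14*y - 8; vanishes at y ∈ {-1}. (-2, -1): f_x = -6 ≠ 0.
  x = -1: f_y(-1, y) = -6*y**2 - 18*y - 12; vanishes at y ∈ {-2, -1}. (-1, -2): f_x = -26 ≠ 0; (-1, -1): f_x = -24 ≠ 0.
  x = 0: f_y(0, y) = -6*y**2 - 22*y - 16; vanishes at y ∈ {-1}. (0, -1): f_x = -54 ≠ 0.
  x = 1: f_y(1, y) = -6*y**2 - 26*y - 20; vanishes at y ∈ {-1}. (1, -1): f_x = -96 ≠ 0.
  x = 2: f_y(2, y) = -6*y**2 - 30*y - 24; vanishes at y ∈ {-4, -1}. (2, -4): f_x = -168 ≠ 0; (2, -1): f_x = -150 ≠ 0.
  x = 3: f_y(3, y) = -6*y**2 - 34*y - 28; vanishes at y ∈ {-1}. (3, -1): f_x = -216 ≠ 0.
  x = 4: f_y(4, y) = -6*y**2 - 38*y - 32; vanishes at y ∈ {-1}. (4, -1): f_x = -294 ≠ 0.
Only singular point on the grid: (-3, -1).
Classify: substitute x = -3 + u, y = -1 + v and expand: f = -2*u**3 - 2*u*v**2 - 2*v**3 + v**2.
No constant or linear terms (consistent with a singular point). Quadratic part: v**2. Cubic part: -2*u**3 - 2*u*v**2 - 2*v**3.
The quadratic part v**2 is a perfect square, so there is a single (double) tangent line v = 0, i.e. y = -1. Restricting the cubic part to that line (v = 0) leaves -2*u**3 ≠ 0, so f is not divisible by v and the branch is v² ≈ 2*u**3 to lowest order — this is a cusp.
Classification: cusp.


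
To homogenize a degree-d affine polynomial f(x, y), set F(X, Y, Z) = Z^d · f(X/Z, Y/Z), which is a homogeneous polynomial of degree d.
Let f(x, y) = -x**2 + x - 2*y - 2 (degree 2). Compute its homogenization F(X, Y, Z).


F(X, Y, Z) = -X**2 + X*Z - 2*Y*Z - 2*Z**2

deg(f) = 2.
Substitute x = X/Z, y = Y/Z into f, then multiply by Z^2.
  monomial -1·x^2·y^0 ↦ -1·X^2·Y^0·Z^0.
  monomial 1·x^1·y^0 ↦ 1·X^1·Y^0·Z^1.
  monomial -2·x^0·y^1 ↦ -2·X^0·Y^1·Z^1.
  monomial -2·x^0·y^0 ↦ -2·X^0·Y^0·Z^2.
Collecting: F(X, Y, Z) = -X**2 + X*Z - 2*Y*Z - 2*Z**2.


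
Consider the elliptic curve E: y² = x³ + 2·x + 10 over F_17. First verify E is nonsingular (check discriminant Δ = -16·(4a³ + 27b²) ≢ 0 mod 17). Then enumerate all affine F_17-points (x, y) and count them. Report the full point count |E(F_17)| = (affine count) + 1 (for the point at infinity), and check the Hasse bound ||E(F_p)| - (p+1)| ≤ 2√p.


Affine points = {(1, 8), (1, 9), (3, 3), (3, 14), (5, 3), (5, 14), (6, 0), (9, 3), (9, 14), (15, 7), (15, 10)}; affine count = 11; |E(F_17)| = 12.

Discriminant check: Δ ∝ 4a³ + 27b² = 4·2³ + 27·10² = 4·8 + 27·100 ≡ 12 (mod 17). Nonzero ⇒ E is nonsingular.
For each x ∈ F_17, compute rhs = x³ + 2·x + 10 mod 17, then count y ∈ F_17 with y² ≡ rhs.
  x = 0: rhs = 10, matching y values: none (0 points).
  x = 1: rhs = 13, matching y values: 8, 9 (2 points).
  x = 2: rhs = 5, matching y values: none (0 points).
  x = 3: rhs = 9, matching y values: 3, 14 (2 points).
  x = 4: rhs = 14, matching y values: none (0 points).
  x = 5: rhs = 9, matching y values: 3, 14 (2 points).
  x = 6: rhs = 0, matching y values: 0 (1 points).
  x = 7: rhs = 10, matching y values: none (0 points).
  x = 8: rhs = 11, matching y values: none (0 points).
  x = 9: rhs = 9, matching y values: 3, 14 (2 points).
  x = 10: rhs = 10, matching y values: none (0 points).
  x = 11: rhs = 3, matching y values: none (0 points).
  x = 12: rhs = 11, matching y values: none (0 points).
  x = 13: rhs = 6, matching y values: none (0 points).
  x = 14: rhs = 11, matching y values: none (0 points).
  x = 15: rhs = 15, matching y values: 7, 10 (2 points).
  x = 16: rhs = 7, matching y values: none (0 points).
Total affine count: 11.
Full point count |E(F_17)| = 11 + 1 = 12.
Hasse bound: |12 − (17+1)| = |-6| = 6 ≤ 2√17 ≈ 8.2462 ✓.


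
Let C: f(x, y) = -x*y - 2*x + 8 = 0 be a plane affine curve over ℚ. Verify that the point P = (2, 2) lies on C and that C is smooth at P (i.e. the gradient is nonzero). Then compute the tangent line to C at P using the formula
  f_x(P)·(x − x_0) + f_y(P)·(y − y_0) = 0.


Tangent line at P: -4*x - 2*y + 12 = 0.

Step 1: f(2, 2) = 0, so P lies on C.
Step 2: partial derivatives
  f_x(x, y) = -y - 2, f_y(x, y) = -x.
  f_x(P) = -4, f_y(P) = -2 (gradient nonzero, so P is smooth).
Step 3: tangent line at P: -4·(x − 2) + -2·(y − 2) = 0.
Expanding: -4*x - 2*y + 12 = 0.


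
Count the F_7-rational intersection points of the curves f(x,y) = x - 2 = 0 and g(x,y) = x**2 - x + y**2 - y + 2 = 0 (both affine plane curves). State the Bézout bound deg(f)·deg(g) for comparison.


Common zeros: ∅; count = 0; Bézout bound = 2.

deg(f) = 1, deg(g) = 2, so Bézout bound = 2.
Scan x ∈ F_7. For each x, list the y ∈ F_7 with f(x, y) ≡ 0 and those with g(x, y) ≡ 0 (mod 7); the common zeros in that column are the intersection.
  x = 0: f ≡ 0 at y ∈ ∅; g ≡ 0 at y ∈ {4}; common: ∅.
  x = 1: f ≡ 0 at y ∈ ∅; g ≡ 0 at y ∈ {4}; common: ∅.
  x = 2: f ≡ 0 at y ∈ {0, 1, 2, 3, 4, 5, 6}; g ≡ 0 at y ∈ ∅; common: ∅.
  x = 3: f ≡ 0 at y ∈ ∅; g ≡ 0 at y ∈ {3, 5}; common: ∅.
  x = 4: f ≡ 0 at y ∈ ∅; g ≡ 0 at y ∈ {0, 1}; common: ∅.
  x = 5: f ≡ 0 at y ∈ ∅; g ≡ 0 at y ∈ {3, 5}; common: ∅.
  x = 6: f ≡ 0 at y ∈ ∅; g ≡ 0 at y ∈ ∅; common: ∅.
Collecting: common zeros = ∅, so the count is 0.
Comparison with the Bézout bound: 0 ≤ 2 = deg(f)·deg(g), as expected for curves with no common component (the affine F_7-count falls short of the bound because intersections may lie at infinity, over extension fields, or carry multiplicity).


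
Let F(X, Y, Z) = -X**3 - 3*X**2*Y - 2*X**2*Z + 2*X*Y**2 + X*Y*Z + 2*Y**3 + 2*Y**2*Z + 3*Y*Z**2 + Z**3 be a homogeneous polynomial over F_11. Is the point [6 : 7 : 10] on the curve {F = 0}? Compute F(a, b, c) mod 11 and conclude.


F(6,7,10) ≡ 1 (mod 11); P is NOT on the curve.

Evaluate F(6, 7, 10) term-by-term (mod 11).
  -X**3 ↦ -1·216·1·1 = -216
  -3*X**2*Y ↦ -3·36·7·1 = -756
  -2*X**2*Z ↦ -2·36·1·10 = -720
  2*X*Y**2 ↦ 2·6·49·1 = 588
  X*Y*Z ↦ 1·6·7·10 = 420
  2*Y**3 ↦ 2·1·343·1 = 686
  2*Y**2*Z ↦ 2·1·49·10 = 980
  3*Y*Z**2 ↦ 3·1·7·100 = 2100
  Z**3 ↦ 1·1·1·1000 = 1000
Sum: F(6, 7, 10) = (-216) + (-756) + (-720) + (588) + (420) + (686) + (980) + (2100) + (1000) = 4082.
Reducing mod 11: 4082 ≡ 1 (mod 11).
Since F(a, b, c) ≡ 1 ≠ 0 (mod 11), P does NOT lie on the curve.


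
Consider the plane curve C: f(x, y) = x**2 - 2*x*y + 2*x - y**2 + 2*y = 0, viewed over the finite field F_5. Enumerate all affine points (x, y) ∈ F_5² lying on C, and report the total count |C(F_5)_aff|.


Affine F_5-points: {(0, 0), (0, 2), (2, 1), (2, 2), (3, 0), (3, 1)}; count = 6.

For each of the 25 pairs (x, y) ∈ F_5², evaluate f(x, y) mod 5. Record the zeros.
  x = 0: [0↦0, 1↦1, 2↦0, 3↦2, 4↦2]  zeros at y ∈ {0, 2}
  x = 1: [0↦3, 1↦2, 2↦4, 3↦4, 4↦2]  zeros at y ∈ ∅
  x = 2: [0↦3, 1↦0, 2↦0, 3↦3, 4↦4]  zeros at y ∈ {1, 2}
  x = 3: [0↦0, 1↦0, 2↦3, 3↦4, 4↦3]  zeros at y ∈ {0, 1}
  x = 4: [0↦4, 1↦2, 2↦3, 3↦2, 4↦4]  zeros at y ∈ ∅
Collecting zeros: affine points = {(0, 0), (0, 2), (2, 1), (2, 2), (3, 0), (3, 1)}.
Total count |C(F_5)_aff| = 6.


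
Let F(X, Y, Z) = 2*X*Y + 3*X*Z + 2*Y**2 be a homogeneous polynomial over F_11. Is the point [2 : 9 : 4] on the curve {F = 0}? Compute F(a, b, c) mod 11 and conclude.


F(2,9,4) ≡ 2 (mod 11); P is NOT on the curve.

Evaluate F(2, 9, 4) term-by-term (mod 11).
  2*X*Y ↦ 2·2·9·1 = 36
  3*X*Z ↦ 3·2·1·4 = 24
  2*Y**2 ↦ 2·1·81·1 = 162
Sum: F(2, 9, 4) = (36) + (24) + (162) = 222.
Reducing mod 11: 222 ≡ 2 (mod 11).
Since F(a, b, c) ≡ 2 ≠ 0 (mod 11), P does NOT lie on the curve.


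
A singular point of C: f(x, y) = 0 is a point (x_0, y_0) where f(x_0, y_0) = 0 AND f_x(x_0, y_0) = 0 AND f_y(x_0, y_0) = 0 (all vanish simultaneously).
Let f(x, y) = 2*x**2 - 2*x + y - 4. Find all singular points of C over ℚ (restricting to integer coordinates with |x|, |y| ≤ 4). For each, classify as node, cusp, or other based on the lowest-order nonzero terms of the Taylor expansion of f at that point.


No singular points in the scanned grid; C is smooth there.

Compute partial derivatives:
  f_x = 4*x - 2.
  f_y = 1.
f_y = 1 is a nonzero constant, so f_y never vanishes: no point (x, y) can satisfy f = f_x = f_y = 0. In particular no (x, y) ∈ {−4, ..., 4}² is singular; the curve is smooth.


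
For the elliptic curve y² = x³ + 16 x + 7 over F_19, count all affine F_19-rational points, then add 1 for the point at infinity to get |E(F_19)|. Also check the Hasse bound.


Affine points = {(0, 8), (0, 11), (1, 9), (1, 10), (2, 3), (2, 16), (3, 5), (3, 14), (7, 5), (7, 14), (8, 1), (8, 18), (9, 5), (9, 14), (14, 7), (14, 12), (17, 9), (17, 10), (18, 3), (18, 16)}; affine count = 20; |E(F_19)| = 21.

Discriminant check: Δ ∝ 4a³ + 27b² = 4·16³ + 27·7² = 4·4096 + 27·49 ≡ 18 (mod 19). Nonzero ⇒ E is nonsingular.
For each x ∈ F_19, compute rhs = x³ + 16·x + 7 mod 19, then count y ∈ F_19 with y² ≡ rhs.
  x = 0: rhs = 7, matching y values: 8, 11 (2 points).
  x = 1: rhs = 5, matching y values: 9, 10 (2 points).
  x = 2: rhs = 9, matching y values: 3, 16 (2 points).
  x = 3: rhs = 6, matching y values: 5, 14 (2 points).
  x = 4: rhs = 2, matching y values: none (0 points).
  x = 5: rhs = 3, matching y values: none (0 points).
  x = 6: rhs = 15, matching y values: none (0 points).
  x = 7: rhs = 6, matching y values: 5, 14 (2 points).
  x = 8: rhs = 1, matching y values: 1, 18 (2 points).
  x = 9: rhs = 6, matching y values: 5, 14 (2 points).
  x = 10: rhs = 8, matching y values: none (0 points).
  x = 11: rhs = 13, matching y values: none (0 points).
  x = 12: rhs = 8, matching y values: none (0 points).
  x = 13: rhs = 18, matching y values: none (0 points).
  x = 14: rhs = 11, matching y values: 7, 12 (2 points).
  x = 15: rhs = 12, matching y values: none (0 points).
  x = 16: rhs = 8, matching y values: none (0 points).
  x = 17: rhs = 5, matching y values: 9, 10 (2 points).
  x = 18: rhs = 9, matching y values: 3, 16 (2 points).
Total affine count: 20.
Full point count |E(F_19)| = 20 + 1 = 21.
Hasse bound: |21 − (19+1)| = |1| = 1 ≤ 2√19 ≈ 8.7178 ✓.
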